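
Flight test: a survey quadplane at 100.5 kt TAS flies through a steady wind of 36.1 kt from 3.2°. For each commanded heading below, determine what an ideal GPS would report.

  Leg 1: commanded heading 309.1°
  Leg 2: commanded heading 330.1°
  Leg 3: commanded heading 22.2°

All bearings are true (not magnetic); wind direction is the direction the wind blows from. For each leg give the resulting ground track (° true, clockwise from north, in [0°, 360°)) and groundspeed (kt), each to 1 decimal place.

Leg 1: heading 309.1°; drift -20.2° → track 288.9°, groundspeed 84.5 kt
Leg 2: heading 330.1°; drift -15.7° → track 314.4°, groundspeed 73.0 kt
Leg 3: heading 22.2°; drift +10.0° → track 32.2°, groundspeed 67.4 kt

Leg 1: track=288.9°, groundspeed=84.5 kt
Leg 2: track=314.4°, groundspeed=73.0 kt
Leg 3: track=32.2°, groundspeed=67.4 kt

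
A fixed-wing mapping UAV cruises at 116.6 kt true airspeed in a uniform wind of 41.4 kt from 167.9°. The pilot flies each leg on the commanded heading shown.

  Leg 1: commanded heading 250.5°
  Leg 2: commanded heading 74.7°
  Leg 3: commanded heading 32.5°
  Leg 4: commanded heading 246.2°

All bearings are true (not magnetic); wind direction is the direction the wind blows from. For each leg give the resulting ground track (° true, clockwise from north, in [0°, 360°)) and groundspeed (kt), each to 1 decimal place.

Leg 1: heading 250.5°; drift +20.3° → track 270.8°, groundspeed 118.6 kt
Leg 2: heading 74.7°; drift -19.2° → track 55.5°, groundspeed 125.9 kt
Leg 3: heading 32.5°; drift -11.3° → track 21.2°, groundspeed 148.9 kt
Leg 4: heading 246.2°; drift +20.5° → track 266.7°, groundspeed 115.5 kt

Leg 1: track=270.8°, groundspeed=118.6 kt
Leg 2: track=55.5°, groundspeed=125.9 kt
Leg 3: track=21.2°, groundspeed=148.9 kt
Leg 4: track=266.7°, groundspeed=115.5 kt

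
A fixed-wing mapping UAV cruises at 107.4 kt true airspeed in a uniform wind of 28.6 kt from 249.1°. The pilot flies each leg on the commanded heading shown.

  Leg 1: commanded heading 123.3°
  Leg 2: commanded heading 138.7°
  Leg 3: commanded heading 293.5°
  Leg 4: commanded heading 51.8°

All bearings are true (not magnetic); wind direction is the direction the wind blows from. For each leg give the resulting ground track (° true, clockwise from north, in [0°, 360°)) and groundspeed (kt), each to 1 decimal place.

Leg 1: track=112.7°, groundspeed=126.3 kt
Leg 2: track=125.8°, groundspeed=120.4 kt
Leg 3: track=306.5°, groundspeed=89.2 kt
Leg 4: track=55.4°, groundspeed=135.0 kt

Leg 1: heading 123.3°; drift -10.6° → track 112.7°, groundspeed 126.3 kt
Leg 2: heading 138.7°; drift -12.9° → track 125.8°, groundspeed 120.4 kt
Leg 3: heading 293.5°; drift +13.0° → track 306.5°, groundspeed 89.2 kt
Leg 4: heading 51.8°; drift +3.6° → track 55.4°, groundspeed 135.0 kt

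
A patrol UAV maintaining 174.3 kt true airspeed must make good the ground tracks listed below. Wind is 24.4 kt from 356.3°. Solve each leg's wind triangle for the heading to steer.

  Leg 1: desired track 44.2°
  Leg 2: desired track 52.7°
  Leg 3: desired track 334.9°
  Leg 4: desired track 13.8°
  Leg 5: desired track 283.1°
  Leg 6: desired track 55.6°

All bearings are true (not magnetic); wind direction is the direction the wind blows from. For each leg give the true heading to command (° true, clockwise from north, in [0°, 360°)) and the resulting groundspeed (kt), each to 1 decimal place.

Leg 1: desired track 44.2°; wind correction -6.0° → command heading 38.2°, groundspeed 157.0 kt
Leg 2: desired track 52.7°; wind correction -6.7° → command heading 46.0°, groundspeed 159.6 kt
Leg 3: desired track 334.9°; wind correction +2.9° → command heading 337.8°, groundspeed 151.4 kt
Leg 4: desired track 13.8°; wind correction -2.4° → command heading 11.4°, groundspeed 150.9 kt
Leg 5: desired track 283.1°; wind correction +7.7° → command heading 290.8°, groundspeed 165.7 kt
Leg 6: desired track 55.6°; wind correction -6.9° → command heading 48.7°, groundspeed 160.6 kt

Leg 1: heading=38.2°, groundspeed=157.0 kt
Leg 2: heading=46.0°, groundspeed=159.6 kt
Leg 3: heading=337.8°, groundspeed=151.4 kt
Leg 4: heading=11.4°, groundspeed=150.9 kt
Leg 5: heading=290.8°, groundspeed=165.7 kt
Leg 6: heading=48.7°, groundspeed=160.6 kt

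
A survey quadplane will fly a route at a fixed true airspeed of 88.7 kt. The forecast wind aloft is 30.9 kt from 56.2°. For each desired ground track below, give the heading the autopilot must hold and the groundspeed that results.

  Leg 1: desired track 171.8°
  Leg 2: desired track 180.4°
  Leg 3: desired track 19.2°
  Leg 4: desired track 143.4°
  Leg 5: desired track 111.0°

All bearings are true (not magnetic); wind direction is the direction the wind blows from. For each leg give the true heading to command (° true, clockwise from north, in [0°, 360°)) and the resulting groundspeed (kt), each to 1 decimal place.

Leg 1: desired track 171.8°; wind correction -18.3° → command heading 153.5°, groundspeed 97.6 kt
Leg 2: desired track 180.4°; wind correction -16.7° → command heading 163.7°, groundspeed 102.3 kt
Leg 3: desired track 19.2°; wind correction +12.1° → command heading 31.3°, groundspeed 62.1 kt
Leg 4: desired track 143.4°; wind correction -20.4° → command heading 123.0°, groundspeed 81.6 kt
Leg 5: desired track 111.0°; wind correction -16.5° → command heading 94.5°, groundspeed 67.2 kt

Leg 1: heading=153.5°, groundspeed=97.6 kt
Leg 2: heading=163.7°, groundspeed=102.3 kt
Leg 3: heading=31.3°, groundspeed=62.1 kt
Leg 4: heading=123.0°, groundspeed=81.6 kt
Leg 5: heading=94.5°, groundspeed=67.2 kt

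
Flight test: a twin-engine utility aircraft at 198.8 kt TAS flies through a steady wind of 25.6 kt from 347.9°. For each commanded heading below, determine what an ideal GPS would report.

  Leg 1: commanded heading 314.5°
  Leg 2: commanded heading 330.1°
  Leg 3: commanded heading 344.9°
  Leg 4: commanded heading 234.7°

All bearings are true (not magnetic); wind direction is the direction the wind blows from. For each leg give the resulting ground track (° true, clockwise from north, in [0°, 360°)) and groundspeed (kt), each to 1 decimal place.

Leg 1: track=310.0°, groundspeed=178.0 kt
Leg 2: track=327.5°, groundspeed=174.6 kt
Leg 3: track=344.5°, groundspeed=173.2 kt
Leg 4: track=228.3°, groundspeed=210.2 kt

Leg 1: heading 314.5°; drift -4.5° → track 310.0°, groundspeed 178.0 kt
Leg 2: heading 330.1°; drift -2.6° → track 327.5°, groundspeed 174.6 kt
Leg 3: heading 344.9°; drift -0.4° → track 344.5°, groundspeed 173.2 kt
Leg 4: heading 234.7°; drift -6.4° → track 228.3°, groundspeed 210.2 kt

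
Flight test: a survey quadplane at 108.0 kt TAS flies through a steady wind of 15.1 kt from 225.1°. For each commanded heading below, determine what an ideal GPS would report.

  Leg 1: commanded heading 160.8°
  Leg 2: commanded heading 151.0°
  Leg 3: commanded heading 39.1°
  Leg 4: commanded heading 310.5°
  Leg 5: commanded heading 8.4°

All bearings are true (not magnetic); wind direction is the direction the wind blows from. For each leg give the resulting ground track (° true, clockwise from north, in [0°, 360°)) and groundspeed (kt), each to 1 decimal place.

Leg 1: heading 160.8°; drift -7.6° → track 153.2°, groundspeed 102.4 kt
Leg 2: heading 151.0°; drift -8.0° → track 143.0°, groundspeed 104.9 kt
Leg 3: heading 39.1°; drift +0.7° → track 39.8°, groundspeed 123.0 kt
Leg 4: heading 310.5°; drift +8.0° → track 318.5°, groundspeed 107.8 kt
Leg 5: heading 8.4°; drift +4.3° → track 12.7°, groundspeed 120.4 kt

Leg 1: track=153.2°, groundspeed=102.4 kt
Leg 2: track=143.0°, groundspeed=104.9 kt
Leg 3: track=39.8°, groundspeed=123.0 kt
Leg 4: track=318.5°, groundspeed=107.8 kt
Leg 5: track=12.7°, groundspeed=120.4 kt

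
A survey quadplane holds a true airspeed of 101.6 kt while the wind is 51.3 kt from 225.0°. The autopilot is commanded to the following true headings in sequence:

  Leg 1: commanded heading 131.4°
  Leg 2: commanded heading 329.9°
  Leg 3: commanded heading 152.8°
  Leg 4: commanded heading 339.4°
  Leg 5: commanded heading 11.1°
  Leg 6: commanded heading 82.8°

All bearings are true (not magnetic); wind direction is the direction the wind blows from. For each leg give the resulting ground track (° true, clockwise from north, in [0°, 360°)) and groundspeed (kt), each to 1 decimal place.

Leg 1: track=105.4°, groundspeed=116.7 kt
Leg 2: track=353.3°, groundspeed=125.0 kt
Leg 3: track=123.2°, groundspeed=98.8 kt
Leg 4: track=0.2°, groundspeed=131.4 kt
Leg 5: track=22.3°, groundspeed=147.0 kt
Leg 6: track=70.3°, groundspeed=145.6 kt

Leg 1: heading 131.4°; drift -26.0° → track 105.4°, groundspeed 116.7 kt
Leg 2: heading 329.9°; drift +23.4° → track 353.3°, groundspeed 125.0 kt
Leg 3: heading 152.8°; drift -29.6° → track 123.2°, groundspeed 98.8 kt
Leg 4: heading 339.4°; drift +20.8° → track 0.2°, groundspeed 131.4 kt
Leg 5: heading 11.1°; drift +11.2° → track 22.3°, groundspeed 147.0 kt
Leg 6: heading 82.8°; drift -12.5° → track 70.3°, groundspeed 145.6 kt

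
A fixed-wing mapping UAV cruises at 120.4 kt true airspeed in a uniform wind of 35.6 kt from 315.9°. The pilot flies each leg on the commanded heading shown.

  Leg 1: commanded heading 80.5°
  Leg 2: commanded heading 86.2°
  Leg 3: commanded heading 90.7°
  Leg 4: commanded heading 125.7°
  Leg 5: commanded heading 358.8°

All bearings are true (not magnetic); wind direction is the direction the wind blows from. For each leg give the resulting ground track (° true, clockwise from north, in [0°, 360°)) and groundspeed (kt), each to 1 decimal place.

Leg 1: heading 80.5°; drift +11.8° → track 92.3°, groundspeed 143.6 kt
Leg 2: heading 86.2°; drift +10.7° → track 96.9°, groundspeed 146.0 kt
Leg 3: heading 90.7°; drift +9.9° → track 100.6°, groundspeed 147.7 kt
Leg 4: heading 125.7°; drift +2.3° → track 128.0°, groundspeed 155.6 kt
Leg 5: heading 358.8°; drift +14.4° → track 13.2°, groundspeed 97.4 kt

Leg 1: track=92.3°, groundspeed=143.6 kt
Leg 2: track=96.9°, groundspeed=146.0 kt
Leg 3: track=100.6°, groundspeed=147.7 kt
Leg 4: track=128.0°, groundspeed=155.6 kt
Leg 5: track=13.2°, groundspeed=97.4 kt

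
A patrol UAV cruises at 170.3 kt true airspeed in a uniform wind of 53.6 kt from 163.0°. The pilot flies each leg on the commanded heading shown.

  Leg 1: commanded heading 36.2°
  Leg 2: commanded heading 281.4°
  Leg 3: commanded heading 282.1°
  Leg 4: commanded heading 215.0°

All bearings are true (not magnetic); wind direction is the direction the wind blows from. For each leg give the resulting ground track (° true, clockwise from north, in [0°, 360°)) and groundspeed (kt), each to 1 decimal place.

Leg 1: track=24.2°, groundspeed=206.9 kt
Leg 2: track=294.9°, groundspeed=201.4 kt
Leg 3: track=295.5°, groundspeed=201.9 kt
Leg 4: track=232.1°, groundspeed=143.7 kt

Leg 1: heading 36.2°; drift -12.0° → track 24.2°, groundspeed 206.9 kt
Leg 2: heading 281.4°; drift +13.5° → track 294.9°, groundspeed 201.4 kt
Leg 3: heading 282.1°; drift +13.4° → track 295.5°, groundspeed 201.9 kt
Leg 4: heading 215.0°; drift +17.1° → track 232.1°, groundspeed 143.7 kt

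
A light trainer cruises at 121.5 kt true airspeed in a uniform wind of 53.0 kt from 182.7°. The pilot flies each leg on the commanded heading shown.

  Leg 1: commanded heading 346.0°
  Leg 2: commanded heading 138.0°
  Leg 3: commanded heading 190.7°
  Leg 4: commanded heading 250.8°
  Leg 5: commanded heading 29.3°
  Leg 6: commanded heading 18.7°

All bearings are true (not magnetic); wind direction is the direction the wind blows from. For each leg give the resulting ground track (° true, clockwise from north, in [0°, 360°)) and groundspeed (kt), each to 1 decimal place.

Leg 1: heading 346.0°; drift +5.1° → track 351.1°, groundspeed 172.9 kt
Leg 2: heading 138.0°; drift -24.0° → track 114.0°, groundspeed 91.7 kt
Leg 3: heading 190.7°; drift +6.1° → track 196.8°, groundspeed 69.4 kt
Leg 4: heading 250.8°; drift +25.8° → track 276.6°, groundspeed 113.0 kt
Leg 5: heading 29.3°; drift -8.0° → track 21.3°, groundspeed 170.5 kt
Leg 6: heading 18.7°; drift -4.8° → track 13.9°, groundspeed 173.1 kt

Leg 1: track=351.1°, groundspeed=172.9 kt
Leg 2: track=114.0°, groundspeed=91.7 kt
Leg 3: track=196.8°, groundspeed=69.4 kt
Leg 4: track=276.6°, groundspeed=113.0 kt
Leg 5: track=21.3°, groundspeed=170.5 kt
Leg 6: track=13.9°, groundspeed=173.1 kt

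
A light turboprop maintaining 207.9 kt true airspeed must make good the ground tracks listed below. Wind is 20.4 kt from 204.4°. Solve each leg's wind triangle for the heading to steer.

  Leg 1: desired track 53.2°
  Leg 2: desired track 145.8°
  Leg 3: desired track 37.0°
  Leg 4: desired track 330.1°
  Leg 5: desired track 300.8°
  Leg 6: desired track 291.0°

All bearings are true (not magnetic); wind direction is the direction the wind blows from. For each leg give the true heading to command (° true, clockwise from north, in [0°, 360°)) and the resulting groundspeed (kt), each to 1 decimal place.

Leg 1: desired track 53.2°; wind correction +2.7° → command heading 55.9°, groundspeed 225.5 kt
Leg 2: desired track 145.8°; wind correction +4.8° → command heading 150.6°, groundspeed 196.5 kt
Leg 3: desired track 37.0°; wind correction +1.2° → command heading 38.2°, groundspeed 227.8 kt
Leg 4: desired track 330.1°; wind correction -4.6° → command heading 325.5°, groundspeed 219.1 kt
Leg 5: desired track 300.8°; wind correction -5.6° → command heading 295.2°, groundspeed 209.2 kt
Leg 6: desired track 291.0°; wind correction -5.6° → command heading 285.4°, groundspeed 205.7 kt

Leg 1: heading=55.9°, groundspeed=225.5 kt
Leg 2: heading=150.6°, groundspeed=196.5 kt
Leg 3: heading=38.2°, groundspeed=227.8 kt
Leg 4: heading=325.5°, groundspeed=219.1 kt
Leg 5: heading=295.2°, groundspeed=209.2 kt
Leg 6: heading=285.4°, groundspeed=205.7 kt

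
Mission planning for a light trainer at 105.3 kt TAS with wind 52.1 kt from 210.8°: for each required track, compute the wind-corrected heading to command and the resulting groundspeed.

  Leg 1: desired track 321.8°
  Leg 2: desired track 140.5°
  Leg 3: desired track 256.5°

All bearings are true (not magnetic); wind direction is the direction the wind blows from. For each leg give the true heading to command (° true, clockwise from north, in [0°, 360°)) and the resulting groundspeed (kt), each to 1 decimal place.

Leg 1: desired track 321.8°; wind correction -27.5° → command heading 294.3°, groundspeed 112.1 kt
Leg 2: desired track 140.5°; wind correction +27.8° → command heading 168.3°, groundspeed 75.6 kt
Leg 3: desired track 256.5°; wind correction -20.7° → command heading 235.8°, groundspeed 62.1 kt

Leg 1: heading=294.3°, groundspeed=112.1 kt
Leg 2: heading=168.3°, groundspeed=75.6 kt
Leg 3: heading=235.8°, groundspeed=62.1 kt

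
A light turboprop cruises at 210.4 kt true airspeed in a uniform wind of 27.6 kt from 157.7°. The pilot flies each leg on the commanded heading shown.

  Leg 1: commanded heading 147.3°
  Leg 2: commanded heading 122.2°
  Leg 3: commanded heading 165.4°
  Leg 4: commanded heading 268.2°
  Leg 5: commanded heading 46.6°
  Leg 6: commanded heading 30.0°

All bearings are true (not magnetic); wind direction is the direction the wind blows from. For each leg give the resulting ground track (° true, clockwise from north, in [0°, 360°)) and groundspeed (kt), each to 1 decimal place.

Leg 1: track=145.7°, groundspeed=183.3 kt
Leg 2: track=117.3°, groundspeed=188.6 kt
Leg 3: track=166.6°, groundspeed=183.1 kt
Leg 4: track=274.9°, groundspeed=221.6 kt
Leg 5: track=39.9°, groundspeed=221.8 kt
Leg 6: track=24.5°, groundspeed=228.3 kt

Leg 1: heading 147.3°; drift -1.6° → track 145.7°, groundspeed 183.3 kt
Leg 2: heading 122.2°; drift -4.9° → track 117.3°, groundspeed 188.6 kt
Leg 3: heading 165.4°; drift +1.2° → track 166.6°, groundspeed 183.1 kt
Leg 4: heading 268.2°; drift +6.7° → track 274.9°, groundspeed 221.6 kt
Leg 5: heading 46.6°; drift -6.7° → track 39.9°, groundspeed 221.8 kt
Leg 6: heading 30.0°; drift -5.5° → track 24.5°, groundspeed 228.3 kt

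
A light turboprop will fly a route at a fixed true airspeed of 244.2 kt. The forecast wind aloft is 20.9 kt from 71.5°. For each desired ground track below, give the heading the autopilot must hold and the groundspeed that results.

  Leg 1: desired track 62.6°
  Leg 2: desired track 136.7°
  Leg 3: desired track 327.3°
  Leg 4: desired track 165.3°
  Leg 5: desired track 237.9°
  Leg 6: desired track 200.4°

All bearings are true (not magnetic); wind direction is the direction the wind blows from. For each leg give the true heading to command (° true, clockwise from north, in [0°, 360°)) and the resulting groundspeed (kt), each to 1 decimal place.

Leg 1: heading=63.4°, groundspeed=223.5 kt
Leg 2: heading=132.2°, groundspeed=234.7 kt
Leg 3: heading=332.1°, groundspeed=248.5 kt
Leg 4: heading=160.4°, groundspeed=244.7 kt
Leg 5: heading=236.7°, groundspeed=264.5 kt
Leg 6: heading=196.6°, groundspeed=256.8 kt

Leg 1: desired track 62.6°; wind correction +0.8° → command heading 63.4°, groundspeed 223.5 kt
Leg 2: desired track 136.7°; wind correction -4.5° → command heading 132.2°, groundspeed 234.7 kt
Leg 3: desired track 327.3°; wind correction +4.8° → command heading 332.1°, groundspeed 248.5 kt
Leg 4: desired track 165.3°; wind correction -4.9° → command heading 160.4°, groundspeed 244.7 kt
Leg 5: desired track 237.9°; wind correction -1.2° → command heading 236.7°, groundspeed 264.5 kt
Leg 6: desired track 200.4°; wind correction -3.8° → command heading 196.6°, groundspeed 256.8 kt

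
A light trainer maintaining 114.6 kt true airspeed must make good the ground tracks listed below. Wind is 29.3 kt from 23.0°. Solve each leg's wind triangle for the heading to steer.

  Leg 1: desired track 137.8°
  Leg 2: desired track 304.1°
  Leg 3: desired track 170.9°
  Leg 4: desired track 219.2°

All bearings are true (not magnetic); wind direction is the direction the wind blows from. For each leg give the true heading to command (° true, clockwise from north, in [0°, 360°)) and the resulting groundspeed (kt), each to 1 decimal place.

Leg 1: heading=124.4°, groundspeed=123.8 kt
Leg 2: heading=318.6°, groundspeed=105.3 kt
Leg 3: heading=163.1°, groundspeed=138.4 kt
Leg 4: heading=223.3°, groundspeed=142.4 kt

Leg 1: desired track 137.8°; wind correction -13.4° → command heading 124.4°, groundspeed 123.8 kt
Leg 2: desired track 304.1°; wind correction +14.5° → command heading 318.6°, groundspeed 105.3 kt
Leg 3: desired track 170.9°; wind correction -7.8° → command heading 163.1°, groundspeed 138.4 kt
Leg 4: desired track 219.2°; wind correction +4.1° → command heading 223.3°, groundspeed 142.4 kt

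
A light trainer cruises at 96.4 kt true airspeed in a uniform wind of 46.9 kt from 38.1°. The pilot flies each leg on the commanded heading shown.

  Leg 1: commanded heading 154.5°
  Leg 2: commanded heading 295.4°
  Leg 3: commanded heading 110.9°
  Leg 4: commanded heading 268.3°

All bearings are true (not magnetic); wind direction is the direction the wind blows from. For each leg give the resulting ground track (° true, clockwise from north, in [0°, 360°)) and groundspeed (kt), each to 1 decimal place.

Leg 1: heading 154.5°; drift +19.7° → track 174.2°, groundspeed 124.6 kt
Leg 2: heading 295.4°; drift -23.2° → track 272.2°, groundspeed 116.1 kt
Leg 3: heading 110.9°; drift +28.5° → track 139.4°, groundspeed 93.9 kt
Leg 4: heading 268.3°; drift -15.9° → track 252.4°, groundspeed 131.5 kt

Leg 1: track=174.2°, groundspeed=124.6 kt
Leg 2: track=272.2°, groundspeed=116.1 kt
Leg 3: track=139.4°, groundspeed=93.9 kt
Leg 4: track=252.4°, groundspeed=131.5 kt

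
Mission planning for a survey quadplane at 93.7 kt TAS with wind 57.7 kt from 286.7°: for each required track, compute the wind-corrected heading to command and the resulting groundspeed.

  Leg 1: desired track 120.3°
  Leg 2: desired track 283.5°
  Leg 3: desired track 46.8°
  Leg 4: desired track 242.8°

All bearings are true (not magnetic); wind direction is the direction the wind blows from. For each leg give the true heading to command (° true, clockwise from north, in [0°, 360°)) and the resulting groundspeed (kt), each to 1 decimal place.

Leg 1: heading=128.6°, groundspeed=148.8 kt
Leg 2: heading=285.5°, groundspeed=36.0 kt
Leg 3: heading=14.6°, groundspeed=108.2 kt
Leg 4: heading=268.1°, groundspeed=43.2 kt

Leg 1: desired track 120.3°; wind correction +8.3° → command heading 128.6°, groundspeed 148.8 kt
Leg 2: desired track 283.5°; wind correction +2.0° → command heading 285.5°, groundspeed 36.0 kt
Leg 3: desired track 46.8°; wind correction -32.2° → command heading 14.6°, groundspeed 108.2 kt
Leg 4: desired track 242.8°; wind correction +25.3° → command heading 268.1°, groundspeed 43.2 kt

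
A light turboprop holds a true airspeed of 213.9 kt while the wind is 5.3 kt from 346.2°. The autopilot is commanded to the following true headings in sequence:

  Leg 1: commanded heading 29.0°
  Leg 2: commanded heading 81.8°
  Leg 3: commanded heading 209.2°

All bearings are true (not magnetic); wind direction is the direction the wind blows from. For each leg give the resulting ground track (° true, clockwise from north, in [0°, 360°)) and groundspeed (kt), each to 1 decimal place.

Leg 1: track=30.0°, groundspeed=210.0 kt
Leg 2: track=83.2°, groundspeed=214.5 kt
Leg 3: track=208.2°, groundspeed=217.8 kt

Leg 1: heading 29.0°; drift +1.0° → track 30.0°, groundspeed 210.0 kt
Leg 2: heading 81.8°; drift +1.4° → track 83.2°, groundspeed 214.5 kt
Leg 3: heading 209.2°; drift -1.0° → track 208.2°, groundspeed 217.8 kt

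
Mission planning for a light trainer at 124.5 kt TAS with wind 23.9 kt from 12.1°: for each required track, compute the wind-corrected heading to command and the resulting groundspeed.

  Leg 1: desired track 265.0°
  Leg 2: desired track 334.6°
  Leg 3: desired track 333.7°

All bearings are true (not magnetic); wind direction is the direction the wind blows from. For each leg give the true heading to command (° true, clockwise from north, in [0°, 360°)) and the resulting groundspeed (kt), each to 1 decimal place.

Leg 1: heading=275.6°, groundspeed=129.4 kt
Leg 2: heading=341.3°, groundspeed=104.7 kt
Leg 3: heading=340.5°, groundspeed=104.9 kt

Leg 1: desired track 265.0°; wind correction +10.6° → command heading 275.6°, groundspeed 129.4 kt
Leg 2: desired track 334.6°; wind correction +6.7° → command heading 341.3°, groundspeed 104.7 kt
Leg 3: desired track 333.7°; wind correction +6.8° → command heading 340.5°, groundspeed 104.9 kt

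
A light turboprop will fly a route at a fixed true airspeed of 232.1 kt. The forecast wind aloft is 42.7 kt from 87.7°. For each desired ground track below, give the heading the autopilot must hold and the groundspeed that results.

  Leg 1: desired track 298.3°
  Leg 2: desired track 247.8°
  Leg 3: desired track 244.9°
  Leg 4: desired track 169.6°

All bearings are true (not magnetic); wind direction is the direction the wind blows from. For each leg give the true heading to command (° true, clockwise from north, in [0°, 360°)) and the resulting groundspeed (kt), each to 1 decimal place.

Leg 1: heading=303.7°, groundspeed=267.8 kt
Leg 2: heading=244.2°, groundspeed=271.8 kt
Leg 3: heading=240.8°, groundspeed=270.9 kt
Leg 4: heading=159.1°, groundspeed=222.2 kt

Leg 1: desired track 298.3°; wind correction +5.4° → command heading 303.7°, groundspeed 267.8 kt
Leg 2: desired track 247.8°; wind correction -3.6° → command heading 244.2°, groundspeed 271.8 kt
Leg 3: desired track 244.9°; wind correction -4.1° → command heading 240.8°, groundspeed 270.9 kt
Leg 4: desired track 169.6°; wind correction -10.5° → command heading 159.1°, groundspeed 222.2 kt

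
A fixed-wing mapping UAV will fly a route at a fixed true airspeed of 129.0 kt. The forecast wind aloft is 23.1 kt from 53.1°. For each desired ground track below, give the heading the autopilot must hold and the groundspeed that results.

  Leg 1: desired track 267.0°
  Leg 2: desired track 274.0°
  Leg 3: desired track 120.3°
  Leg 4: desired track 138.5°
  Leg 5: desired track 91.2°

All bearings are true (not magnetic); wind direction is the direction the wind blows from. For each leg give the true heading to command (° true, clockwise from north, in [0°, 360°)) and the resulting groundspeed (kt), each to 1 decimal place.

Leg 1: desired track 267.0°; wind correction +5.7° → command heading 272.7°, groundspeed 147.5 kt
Leg 2: desired track 274.0°; wind correction +6.7° → command heading 280.7°, groundspeed 145.6 kt
Leg 3: desired track 120.3°; wind correction -9.5° → command heading 110.8°, groundspeed 118.3 kt
Leg 4: desired track 138.5°; wind correction -10.3° → command heading 128.2°, groundspeed 125.1 kt
Leg 5: desired track 91.2°; wind correction -6.3° → command heading 84.9°, groundspeed 110.0 kt

Leg 1: heading=272.7°, groundspeed=147.5 kt
Leg 2: heading=280.7°, groundspeed=145.6 kt
Leg 3: heading=110.8°, groundspeed=118.3 kt
Leg 4: heading=128.2°, groundspeed=125.1 kt
Leg 5: heading=84.9°, groundspeed=110.0 kt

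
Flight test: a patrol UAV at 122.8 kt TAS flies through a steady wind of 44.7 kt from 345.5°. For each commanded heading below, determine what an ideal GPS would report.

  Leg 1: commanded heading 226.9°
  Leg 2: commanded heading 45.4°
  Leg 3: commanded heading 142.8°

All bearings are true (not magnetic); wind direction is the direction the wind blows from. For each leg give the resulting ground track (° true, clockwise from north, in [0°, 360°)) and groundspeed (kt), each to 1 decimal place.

Leg 1: track=211.7°, groundspeed=149.4 kt
Leg 2: track=66.5°, groundspeed=107.6 kt
Leg 3: track=148.8°, groundspeed=164.9 kt

Leg 1: heading 226.9°; drift -15.2° → track 211.7°, groundspeed 149.4 kt
Leg 2: heading 45.4°; drift +21.1° → track 66.5°, groundspeed 107.6 kt
Leg 3: heading 142.8°; drift +6.0° → track 148.8°, groundspeed 164.9 kt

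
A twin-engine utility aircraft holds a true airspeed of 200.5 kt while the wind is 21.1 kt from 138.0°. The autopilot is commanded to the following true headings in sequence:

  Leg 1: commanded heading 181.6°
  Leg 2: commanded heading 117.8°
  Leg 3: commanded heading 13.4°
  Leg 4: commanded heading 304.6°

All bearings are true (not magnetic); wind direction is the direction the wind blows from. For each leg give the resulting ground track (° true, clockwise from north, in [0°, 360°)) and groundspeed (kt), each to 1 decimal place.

Leg 1: heading 181.6°; drift +4.5° → track 186.1°, groundspeed 185.8 kt
Leg 2: heading 117.8°; drift -2.3° → track 115.5°, groundspeed 180.8 kt
Leg 3: heading 13.4°; drift -4.7° → track 8.7°, groundspeed 213.2 kt
Leg 4: heading 304.6°; drift +1.3° → track 305.9°, groundspeed 221.1 kt

Leg 1: track=186.1°, groundspeed=185.8 kt
Leg 2: track=115.5°, groundspeed=180.8 kt
Leg 3: track=8.7°, groundspeed=213.2 kt
Leg 4: track=305.9°, groundspeed=221.1 kt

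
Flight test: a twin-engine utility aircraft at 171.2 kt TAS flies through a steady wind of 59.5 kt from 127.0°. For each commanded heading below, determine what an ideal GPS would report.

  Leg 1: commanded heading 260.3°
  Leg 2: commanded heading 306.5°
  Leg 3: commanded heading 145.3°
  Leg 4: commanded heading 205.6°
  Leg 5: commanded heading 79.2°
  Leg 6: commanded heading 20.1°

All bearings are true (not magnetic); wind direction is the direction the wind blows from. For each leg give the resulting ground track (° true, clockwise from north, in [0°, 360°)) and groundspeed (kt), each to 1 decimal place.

Leg 1: track=271.8°, groundspeed=216.4 kt
Leg 2: track=306.6°, groundspeed=230.7 kt
Leg 3: track=154.6°, groundspeed=116.2 kt
Leg 4: track=225.7°, groundspeed=169.8 kt
Leg 5: track=60.6°, groundspeed=138.4 kt
Leg 6: track=3.3°, groundspeed=196.9 kt

Leg 1: heading 260.3°; drift +11.5° → track 271.8°, groundspeed 216.4 kt
Leg 2: heading 306.5°; drift +0.1° → track 306.6°, groundspeed 230.7 kt
Leg 3: heading 145.3°; drift +9.3° → track 154.6°, groundspeed 116.2 kt
Leg 4: heading 205.6°; drift +20.1° → track 225.7°, groundspeed 169.8 kt
Leg 5: heading 79.2°; drift -18.6° → track 60.6°, groundspeed 138.4 kt
Leg 6: heading 20.1°; drift -16.8° → track 3.3°, groundspeed 196.9 kt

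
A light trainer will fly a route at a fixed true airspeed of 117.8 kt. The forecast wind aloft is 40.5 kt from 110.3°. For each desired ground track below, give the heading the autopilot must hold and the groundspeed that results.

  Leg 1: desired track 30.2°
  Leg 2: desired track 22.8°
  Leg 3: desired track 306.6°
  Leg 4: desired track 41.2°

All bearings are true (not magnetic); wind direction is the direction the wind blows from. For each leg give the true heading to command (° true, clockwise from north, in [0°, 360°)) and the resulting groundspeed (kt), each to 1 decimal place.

Leg 1: desired track 30.2°; wind correction +19.8° → command heading 50.0°, groundspeed 103.9 kt
Leg 2: desired track 22.8°; wind correction +20.1° → command heading 42.9°, groundspeed 108.9 kt
Leg 3: desired track 306.6°; wind correction +5.5° → command heading 312.1°, groundspeed 156.1 kt
Leg 4: desired track 41.2°; wind correction +18.7° → command heading 59.9°, groundspeed 97.1 kt

Leg 1: heading=50.0°, groundspeed=103.9 kt
Leg 2: heading=42.9°, groundspeed=108.9 kt
Leg 3: heading=312.1°, groundspeed=156.1 kt
Leg 4: heading=59.9°, groundspeed=97.1 kt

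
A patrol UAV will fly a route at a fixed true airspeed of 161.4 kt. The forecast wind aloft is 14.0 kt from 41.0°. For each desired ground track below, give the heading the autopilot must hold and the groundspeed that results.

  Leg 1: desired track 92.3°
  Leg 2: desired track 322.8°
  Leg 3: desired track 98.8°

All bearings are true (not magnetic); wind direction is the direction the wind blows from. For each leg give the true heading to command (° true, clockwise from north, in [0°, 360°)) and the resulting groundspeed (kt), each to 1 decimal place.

Leg 1: desired track 92.3°; wind correction -3.9° → command heading 88.4°, groundspeed 152.3 kt
Leg 2: desired track 322.8°; wind correction +4.9° → command heading 327.7°, groundspeed 158.0 kt
Leg 3: desired track 98.8°; wind correction -4.2° → command heading 94.6°, groundspeed 153.5 kt

Leg 1: heading=88.4°, groundspeed=152.3 kt
Leg 2: heading=327.7°, groundspeed=158.0 kt
Leg 3: heading=94.6°, groundspeed=153.5 kt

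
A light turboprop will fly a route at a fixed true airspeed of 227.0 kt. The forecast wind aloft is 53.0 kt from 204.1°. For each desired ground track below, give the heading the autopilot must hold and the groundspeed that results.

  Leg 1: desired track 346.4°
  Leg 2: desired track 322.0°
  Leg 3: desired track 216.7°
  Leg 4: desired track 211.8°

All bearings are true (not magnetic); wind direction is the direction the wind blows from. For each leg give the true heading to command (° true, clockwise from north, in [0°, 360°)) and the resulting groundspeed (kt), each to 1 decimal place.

Leg 1: heading=338.2°, groundspeed=266.6 kt
Leg 2: heading=310.1°, groundspeed=246.9 kt
Leg 3: heading=213.8°, groundspeed=175.0 kt
Leg 4: heading=210.0°, groundspeed=174.4 kt

Leg 1: desired track 346.4°; wind correction -8.2° → command heading 338.2°, groundspeed 266.6 kt
Leg 2: desired track 322.0°; wind correction -11.9° → command heading 310.1°, groundspeed 246.9 kt
Leg 3: desired track 216.7°; wind correction -2.9° → command heading 213.8°, groundspeed 175.0 kt
Leg 4: desired track 211.8°; wind correction -1.8° → command heading 210.0°, groundspeed 174.4 kt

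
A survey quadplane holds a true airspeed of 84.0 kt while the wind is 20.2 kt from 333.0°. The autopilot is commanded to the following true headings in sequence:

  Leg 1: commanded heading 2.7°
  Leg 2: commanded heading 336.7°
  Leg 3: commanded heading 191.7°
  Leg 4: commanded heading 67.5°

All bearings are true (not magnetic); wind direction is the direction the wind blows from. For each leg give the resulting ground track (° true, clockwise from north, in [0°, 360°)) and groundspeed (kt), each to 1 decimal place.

Leg 1: track=11.3°, groundspeed=67.2 kt
Leg 2: track=337.9°, groundspeed=63.9 kt
Leg 3: track=184.5°, groundspeed=100.6 kt
Leg 4: track=80.7°, groundspeed=87.9 kt

Leg 1: heading 2.7°; drift +8.6° → track 11.3°, groundspeed 67.2 kt
Leg 2: heading 336.7°; drift +1.2° → track 337.9°, groundspeed 63.9 kt
Leg 3: heading 191.7°; drift -7.2° → track 184.5°, groundspeed 100.6 kt
Leg 4: heading 67.5°; drift +13.2° → track 80.7°, groundspeed 87.9 kt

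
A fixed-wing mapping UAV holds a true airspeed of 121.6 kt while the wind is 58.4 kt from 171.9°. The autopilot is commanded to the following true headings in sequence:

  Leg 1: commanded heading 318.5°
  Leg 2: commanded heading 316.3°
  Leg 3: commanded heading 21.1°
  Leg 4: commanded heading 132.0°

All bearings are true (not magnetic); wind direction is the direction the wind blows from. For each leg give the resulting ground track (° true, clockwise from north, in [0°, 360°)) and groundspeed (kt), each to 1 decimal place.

Leg 1: track=329.2°, groundspeed=173.4 kt
Leg 2: track=327.7°, groundspeed=172.5 kt
Leg 3: track=11.7°, groundspeed=174.9 kt
Leg 4: track=106.0°, groundspeed=85.4 kt

Leg 1: heading 318.5°; drift +10.7° → track 329.2°, groundspeed 173.4 kt
Leg 2: heading 316.3°; drift +11.4° → track 327.7°, groundspeed 172.5 kt
Leg 3: heading 21.1°; drift -9.4° → track 11.7°, groundspeed 174.9 kt
Leg 4: heading 132.0°; drift -26.0° → track 106.0°, groundspeed 85.4 kt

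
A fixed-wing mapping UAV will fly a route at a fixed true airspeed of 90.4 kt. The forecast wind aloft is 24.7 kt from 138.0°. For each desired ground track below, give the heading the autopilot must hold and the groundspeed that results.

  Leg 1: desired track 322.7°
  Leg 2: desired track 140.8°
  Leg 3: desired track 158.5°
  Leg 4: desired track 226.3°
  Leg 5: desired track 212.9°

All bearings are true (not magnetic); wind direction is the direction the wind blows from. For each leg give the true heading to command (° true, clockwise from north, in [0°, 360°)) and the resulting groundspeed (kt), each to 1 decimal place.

Leg 1: desired track 322.7°; wind correction +1.3° → command heading 324.0°, groundspeed 115.0 kt
Leg 2: desired track 140.8°; wind correction -0.8° → command heading 140.0°, groundspeed 65.7 kt
Leg 3: desired track 158.5°; wind correction -5.5° → command heading 153.0°, groundspeed 66.8 kt
Leg 4: desired track 226.3°; wind correction -15.8° → command heading 210.5°, groundspeed 86.2 kt
Leg 5: desired track 212.9°; wind correction -15.3° → command heading 197.6°, groundspeed 80.8 kt

Leg 1: heading=324.0°, groundspeed=115.0 kt
Leg 2: heading=140.0°, groundspeed=65.7 kt
Leg 3: heading=153.0°, groundspeed=66.8 kt
Leg 4: heading=210.5°, groundspeed=86.2 kt
Leg 5: heading=197.6°, groundspeed=80.8 kt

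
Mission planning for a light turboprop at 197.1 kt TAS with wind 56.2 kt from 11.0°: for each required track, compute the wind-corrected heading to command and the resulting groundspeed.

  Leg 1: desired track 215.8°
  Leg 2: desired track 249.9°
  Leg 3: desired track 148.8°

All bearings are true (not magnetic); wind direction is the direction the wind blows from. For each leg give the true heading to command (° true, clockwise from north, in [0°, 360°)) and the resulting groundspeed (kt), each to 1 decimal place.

Leg 1: desired track 215.8°; wind correction +6.9° → command heading 222.7°, groundspeed 246.7 kt
Leg 2: desired track 249.9°; wind correction +14.1° → command heading 264.0°, groundspeed 220.2 kt
Leg 3: desired track 148.8°; wind correction -11.0° → command heading 137.8°, groundspeed 235.1 kt

Leg 1: heading=222.7°, groundspeed=246.7 kt
Leg 2: heading=264.0°, groundspeed=220.2 kt
Leg 3: heading=137.8°, groundspeed=235.1 kt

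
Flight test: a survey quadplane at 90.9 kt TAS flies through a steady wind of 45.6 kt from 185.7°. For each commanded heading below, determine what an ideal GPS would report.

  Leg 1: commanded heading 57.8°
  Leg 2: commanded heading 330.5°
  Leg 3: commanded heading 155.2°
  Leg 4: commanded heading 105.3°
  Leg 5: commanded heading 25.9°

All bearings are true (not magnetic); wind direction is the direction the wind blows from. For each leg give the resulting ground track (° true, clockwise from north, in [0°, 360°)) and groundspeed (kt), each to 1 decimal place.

Leg 1: heading 57.8°; drift -16.8° → track 41.0°, groundspeed 124.2 kt
Leg 2: heading 330.5°; drift +11.6° → track 342.1°, groundspeed 130.8 kt
Leg 3: heading 155.2°; drift -24.2° → track 131.0°, groundspeed 56.6 kt
Leg 4: heading 105.3°; drift -28.4° → track 76.9°, groundspeed 94.7 kt
Leg 5: heading 25.9°; drift -6.7° → track 19.2°, groundspeed 134.6 kt

Leg 1: track=41.0°, groundspeed=124.2 kt
Leg 2: track=342.1°, groundspeed=130.8 kt
Leg 3: track=131.0°, groundspeed=56.6 kt
Leg 4: track=76.9°, groundspeed=94.7 kt
Leg 5: track=19.2°, groundspeed=134.6 kt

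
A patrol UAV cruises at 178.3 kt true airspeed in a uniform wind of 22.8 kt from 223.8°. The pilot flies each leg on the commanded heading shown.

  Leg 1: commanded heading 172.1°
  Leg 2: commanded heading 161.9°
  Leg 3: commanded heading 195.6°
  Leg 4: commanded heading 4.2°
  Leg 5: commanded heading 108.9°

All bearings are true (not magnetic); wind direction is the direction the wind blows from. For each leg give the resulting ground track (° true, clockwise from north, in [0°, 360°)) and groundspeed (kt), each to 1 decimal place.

Leg 1: track=165.9°, groundspeed=165.1 kt
Leg 2: track=155.1°, groundspeed=168.8 kt
Leg 3: track=191.7°, groundspeed=158.6 kt
Leg 4: track=8.4°, groundspeed=196.4 kt
Leg 5: track=102.6°, groundspeed=189.0 kt

Leg 1: heading 172.1°; drift -6.2° → track 165.9°, groundspeed 165.1 kt
Leg 2: heading 161.9°; drift -6.8° → track 155.1°, groundspeed 168.8 kt
Leg 3: heading 195.6°; drift -3.9° → track 191.7°, groundspeed 158.6 kt
Leg 4: heading 4.2°; drift +4.2° → track 8.4°, groundspeed 196.4 kt
Leg 5: heading 108.9°; drift -6.3° → track 102.6°, groundspeed 189.0 kt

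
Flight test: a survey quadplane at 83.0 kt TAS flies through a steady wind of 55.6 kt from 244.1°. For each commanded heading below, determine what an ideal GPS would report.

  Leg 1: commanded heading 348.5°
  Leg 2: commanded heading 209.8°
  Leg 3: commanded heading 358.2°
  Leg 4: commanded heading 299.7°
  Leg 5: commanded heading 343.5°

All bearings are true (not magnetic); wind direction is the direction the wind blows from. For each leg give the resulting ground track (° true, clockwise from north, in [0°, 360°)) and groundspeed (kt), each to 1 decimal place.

Leg 1: track=17.6°, groundspeed=110.8 kt
Leg 2: track=169.6°, groundspeed=48.5 kt
Leg 3: track=23.8°, groundspeed=117.3 kt
Leg 4: track=341.3°, groundspeed=69.0 kt
Leg 5: track=14.3°, groundspeed=107.2 kt

Leg 1: heading 348.5°; drift +29.1° → track 17.6°, groundspeed 110.8 kt
Leg 2: heading 209.8°; drift -40.2° → track 169.6°, groundspeed 48.5 kt
Leg 3: heading 358.2°; drift +25.6° → track 23.8°, groundspeed 117.3 kt
Leg 4: heading 299.7°; drift +41.6° → track 341.3°, groundspeed 69.0 kt
Leg 5: heading 343.5°; drift +30.8° → track 14.3°, groundspeed 107.2 kt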